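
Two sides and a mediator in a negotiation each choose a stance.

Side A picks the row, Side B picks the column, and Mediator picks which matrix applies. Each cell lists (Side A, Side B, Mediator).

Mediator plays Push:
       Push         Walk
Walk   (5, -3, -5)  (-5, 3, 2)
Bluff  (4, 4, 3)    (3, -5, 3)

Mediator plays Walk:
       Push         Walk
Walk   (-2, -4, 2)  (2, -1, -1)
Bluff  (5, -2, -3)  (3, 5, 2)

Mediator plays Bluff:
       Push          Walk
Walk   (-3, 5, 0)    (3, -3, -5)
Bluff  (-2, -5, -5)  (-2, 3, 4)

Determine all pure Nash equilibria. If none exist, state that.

There is no pure-strategy Nash equilibrium.

For each strategy profile, look for a profitable unilateral deviation.
(Walk, Push, Push): Side B can switch to Walk (-3 → 3). Not NE.
(Walk, Push, Walk): Side A can switch to Bluff (-2 → 5). Not NE.
(Walk, Push, Bluff): Side A can switch to Bluff (-3 → -2). Not NE.
(Walk, Walk, Push): Side A can switch to Bluff (-5 → 3). Not NE.
(Walk, Walk, Walk): Side A can switch to Bluff (2 → 3). Not NE.
(Walk, Walk, Bluff): Side B can switch to Push (-3 → 5). Not NE.
(Bluff, Push, Push): Side A can switch to Walk (4 → 5). Not NE.
(Bluff, Push, Walk): Side B can switch to Walk (-2 → 5). Not NE.
(Bluff, Push, Bluff): Side B can switch to Walk (-5 → 3). Not NE.
(Bluff, Walk, Push): Side B can switch to Push (-5 → 4). Not NE.
(Bluff, Walk, Walk): Mediator can switch to Push (2 → 3). Not NE.
(Bluff, Walk, Bluff): Side A can switch to Walk (-2 → 3). Not NE.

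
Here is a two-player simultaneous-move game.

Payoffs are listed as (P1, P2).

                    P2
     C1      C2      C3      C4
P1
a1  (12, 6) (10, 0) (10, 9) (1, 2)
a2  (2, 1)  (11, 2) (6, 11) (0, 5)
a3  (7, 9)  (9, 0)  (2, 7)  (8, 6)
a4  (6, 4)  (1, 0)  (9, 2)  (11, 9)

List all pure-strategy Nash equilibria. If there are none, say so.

Pure-strategy Nash equilibria: (a1, C3); (a4, C4)

Check each profile: it is a Nash equilibrium iff no player can strictly gain by switching unilaterally.
(a1, C1): P2 can switch to C3 (6 → 9). Not NE.
(a1, C2): P1 can switch to a2 (10 → 11). Not NE.
(a1, C3): P1 gets 10, best alternative 9; P2 gets 9, best alternative 6. No profitable deviation — NE.
(a1, C4): P1 can switch to a3 (1 → 8). Not NE.
(a2, C1): P1 can switch to a1 (2 → 12). Not NE.
(a2, C2): P2 can switch to C3 (2 → 11). Not NE.
(a2, C3): P1 can switch to a1 (6 → 10). Not NE.
(a4, C4): P1 gets 11, best alternative 8; P2 gets 9, best alternative 4. No profitable deviation — NE.
(The remaining 8 profiles each have a profitable deviation by the same check.)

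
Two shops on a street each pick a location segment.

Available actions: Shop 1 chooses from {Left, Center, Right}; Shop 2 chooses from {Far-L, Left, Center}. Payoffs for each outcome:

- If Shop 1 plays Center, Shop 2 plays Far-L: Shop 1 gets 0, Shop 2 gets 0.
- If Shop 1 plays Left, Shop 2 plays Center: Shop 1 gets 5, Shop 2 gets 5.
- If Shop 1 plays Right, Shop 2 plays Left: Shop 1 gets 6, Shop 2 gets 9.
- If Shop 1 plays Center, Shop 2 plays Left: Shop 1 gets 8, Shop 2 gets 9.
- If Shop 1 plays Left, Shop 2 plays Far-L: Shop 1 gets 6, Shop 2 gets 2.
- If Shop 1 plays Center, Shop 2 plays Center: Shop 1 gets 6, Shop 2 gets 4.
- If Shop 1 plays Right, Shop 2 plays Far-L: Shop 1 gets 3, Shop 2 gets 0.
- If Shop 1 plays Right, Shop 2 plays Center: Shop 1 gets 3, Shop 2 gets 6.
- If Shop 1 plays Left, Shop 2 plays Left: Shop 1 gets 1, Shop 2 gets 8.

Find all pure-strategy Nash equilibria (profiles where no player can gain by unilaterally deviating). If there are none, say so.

Pure NE: (Center, Left)

Shop 1 against Far-L: payoffs 6, 0, 3 → best response Left.
Shop 1 against Left: payoffs 1, 8, 6 → best response Center.
Shop 1 against Center: payoffs 5, 6, 3 → best response Center.
Shop 2 against Left: payoffs 2, 8, 5 → best response Left.
Shop 2 against Center: payoffs 0, 9, 4 → best response Left.
Shop 2 against Right: payoffs 0, 9, 6 → best response Left.
Mutual best responses: (Center, Left).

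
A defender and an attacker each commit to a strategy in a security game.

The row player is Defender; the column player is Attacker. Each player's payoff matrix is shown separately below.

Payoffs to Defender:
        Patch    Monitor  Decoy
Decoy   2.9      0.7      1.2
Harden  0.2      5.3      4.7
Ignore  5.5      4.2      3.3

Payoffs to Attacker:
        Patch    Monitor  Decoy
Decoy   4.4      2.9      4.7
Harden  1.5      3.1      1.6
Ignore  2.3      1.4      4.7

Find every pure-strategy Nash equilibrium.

Defender against Patch: payoffs 2.9, 0.2, 5.5 → best response Ignore.
Defender against Monitor: payoffs 0.7, 5.3, 4.2 → best response Harden.
Defender against Decoy: payoffs 1.2, 4.7, 3.3 → best response Harden.
Attacker against Decoy: payoffs 4.4, 2.9, 4.7 → best response Decoy.
Attacker against Harden: payoffs 1.5, 3.1, 1.6 → best response Monitor.
Attacker against Ignore: payoffs 2.3, 1.4, 4.7 → best response Decoy.
Mutual best responses: (Harden, Monitor).

Pure NE: (Harden, Monitor)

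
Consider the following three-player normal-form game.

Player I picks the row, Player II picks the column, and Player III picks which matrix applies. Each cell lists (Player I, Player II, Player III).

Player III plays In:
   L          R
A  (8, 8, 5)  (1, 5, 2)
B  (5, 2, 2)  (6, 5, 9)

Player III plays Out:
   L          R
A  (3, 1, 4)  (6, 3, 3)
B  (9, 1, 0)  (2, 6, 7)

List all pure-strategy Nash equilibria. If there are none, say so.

Check each profile: it is a Nash equilibrium iff no player can strictly gain by switching unilaterally.
(A, L, In): Player I gets 8, best alternative 5; Player II gets 8, best alternative 5; Player III gets 5, best alternative 4. No profitable deviation — NE.
(A, L, Out): Player I can switch to B (3 → 9). Not NE.
(A, R, In): Player I can switch to B (1 → 6). Not NE.
(A, R, Out): Player I gets 6, best alternative 2; Player II gets 3, best alternative 1; Player III gets 3, best alternative 2. No profitable deviation — NE.
(B, L, In): Player I can switch to A (5 → 8). Not NE.
(B, L, Out): Player II can switch to R (1 → 6). Not NE.
(B, R, In): Player I gets 6, best alternative 1; Player II gets 5, best alternative 2; Player III gets 9, best alternative 7. No profitable deviation — NE.
(B, R, Out): Player I can switch to A (2 → 6). Not NE.

Pure-strategy Nash equilibria: (A, L, In) and (A, R, Out) and (B, R, In)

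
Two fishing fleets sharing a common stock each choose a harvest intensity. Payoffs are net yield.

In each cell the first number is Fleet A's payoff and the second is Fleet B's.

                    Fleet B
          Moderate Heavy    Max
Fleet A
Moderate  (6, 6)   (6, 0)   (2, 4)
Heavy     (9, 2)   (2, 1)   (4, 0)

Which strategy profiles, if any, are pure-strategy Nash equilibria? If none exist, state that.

(Heavy, Moderate)

(Moderate, Moderate): Fleet A can switch to Heavy (6 → 9). Not NE.
(Moderate, Heavy): Fleet B can switch to Moderate (0 → 6). Not NE.
(Moderate, Max): Fleet A can switch to Heavy (2 → 4). Not NE.
(Heavy, Moderate): Fleet A gets 9, best alternative 6; Fleet B gets 2, best alternative 1. No profitable deviation — NE.
(Heavy, Heavy): Fleet A can switch to Moderate (2 → 6). Not NE.
(Heavy, Max): Fleet B can switch to Moderate (0 → 2). Not NE.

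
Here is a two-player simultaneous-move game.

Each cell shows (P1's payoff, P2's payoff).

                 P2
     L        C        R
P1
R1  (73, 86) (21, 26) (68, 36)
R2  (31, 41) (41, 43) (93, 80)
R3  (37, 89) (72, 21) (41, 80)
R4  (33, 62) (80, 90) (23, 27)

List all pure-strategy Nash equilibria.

(R1, L): P1 gets 73, best alternative 37; P2 gets 86, best alternative 36. No profitable deviation — NE.
(R1, C): P1 can switch to R2 (21 → 41). Not NE.
(R1, R): P1 can switch to R2 (68 → 93). Not NE.
(R2, L): P1 can switch to R1 (31 → 73). Not NE.
(R2, C): P1 can switch to R3 (41 → 72). Not NE.
(R2, R): P1 gets 93, best alternative 68; P2 gets 80, best alternative 43. No profitable deviation — NE.
(R3, L): P1 can switch to R1 (37 → 73). Not NE.
(R3, C): P1 can switch to R4 (72 → 80). Not NE.
(R3, R): P1 can switch to R1 (41 → 68). Not NE.
(R4, L): P1 can switch to R1 (33 → 73). Not NE.
(R4, C): P1 gets 80, best alternative 72; P2 gets 90, best alternative 62. No profitable deviation — NE.
(The remaining 1 profile has a profitable deviation by the same check.)

The pure Nash equilibria are (R1, L), (R2, R), (R4, C).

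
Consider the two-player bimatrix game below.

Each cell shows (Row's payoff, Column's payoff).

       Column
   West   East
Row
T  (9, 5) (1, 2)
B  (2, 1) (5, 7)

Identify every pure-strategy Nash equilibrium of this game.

Pure-strategy Nash equilibria: (T, West); (B, East)

Check each profile: it is a Nash equilibrium iff no player can strictly gain by switching unilaterally.
(T, West): Row gets 9, best alternative 2; Column gets 5, best alternative 2. No profitable deviation — NE.
(T, East): Row can switch to B (1 → 5). Not NE.
(B, West): Row can switch to T (2 → 9). Not NE.
(B, East): Row gets 5, best alternative 1; Column gets 7, best alternative 1. No profitable deviation — NE.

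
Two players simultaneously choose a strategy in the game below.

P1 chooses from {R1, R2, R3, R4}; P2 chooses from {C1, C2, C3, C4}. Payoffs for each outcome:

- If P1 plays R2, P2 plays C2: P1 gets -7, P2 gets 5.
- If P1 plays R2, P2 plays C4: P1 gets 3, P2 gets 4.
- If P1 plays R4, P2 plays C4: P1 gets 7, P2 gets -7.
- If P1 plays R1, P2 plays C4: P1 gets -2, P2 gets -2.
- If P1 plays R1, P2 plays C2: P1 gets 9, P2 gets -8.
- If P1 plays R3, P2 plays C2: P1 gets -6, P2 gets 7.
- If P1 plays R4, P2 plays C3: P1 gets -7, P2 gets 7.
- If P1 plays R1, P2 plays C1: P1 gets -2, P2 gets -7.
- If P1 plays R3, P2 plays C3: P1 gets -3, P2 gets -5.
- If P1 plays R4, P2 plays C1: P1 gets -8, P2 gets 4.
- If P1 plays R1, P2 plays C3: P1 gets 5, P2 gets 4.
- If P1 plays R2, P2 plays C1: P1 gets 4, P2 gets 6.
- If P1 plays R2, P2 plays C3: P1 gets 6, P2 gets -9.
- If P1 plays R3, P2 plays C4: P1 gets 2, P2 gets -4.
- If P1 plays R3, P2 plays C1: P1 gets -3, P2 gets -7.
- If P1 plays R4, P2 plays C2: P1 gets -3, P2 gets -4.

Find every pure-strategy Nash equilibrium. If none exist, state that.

P1 against C1: payoffs -2, 4, -3, -8 → best response R2.
P1 against C2: payoffs 9, -7, -6, -3 → best response R1.
P1 against C3: payoffs 5, 6, -3, -7 → best response R2.
P1 against C4: payoffs -2, 3, 2, 7 → best response R4.
P2 against R1: payoffs -7, -8, 4, -2 → best response C3.
P2 against R2: payoffs 6, 5, -9, 4 → best response C1.
P2 against R3: payoffs -7, 7, -5, -4 → best response C2.
P2 against R4: payoffs 4, -4, 7, -7 → best response C3.
Mutual best responses: (R2, C1).

(R2, C1)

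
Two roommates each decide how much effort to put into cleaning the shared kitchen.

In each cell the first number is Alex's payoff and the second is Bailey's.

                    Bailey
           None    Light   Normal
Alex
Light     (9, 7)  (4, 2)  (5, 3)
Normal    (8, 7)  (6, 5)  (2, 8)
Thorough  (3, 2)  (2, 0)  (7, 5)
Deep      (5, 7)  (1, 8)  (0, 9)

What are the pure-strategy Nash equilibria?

(Light, None): Alex gets 9, best alternative 8; Bailey gets 7, best alternative 3. No profitable deviation — NE.
(Light, Light): Alex can switch to Normal (4 → 6). Not NE.
(Light, Normal): Alex can switch to Thorough (5 → 7). Not NE.
(Normal, None): Alex can switch to Light (8 → 9). Not NE.
(Normal, Light): Bailey can switch to None (5 → 7). Not NE.
(Normal, Normal): Alex can switch to Light (2 → 5). Not NE.
(Thorough, None): Alex can switch to Light (3 → 9). Not NE.
(Thorough, Light): Alex can switch to Light (2 → 4). Not NE.
(Thorough, Normal): Alex gets 7, best alternative 5; Bailey gets 5, best alternative 2. No profitable deviation — NE.
(Deep, None): Alex can switch to Light (5 → 9). Not NE.
(Deep, Light): Alex can switch to Light (1 → 4). Not NE.
(Deep, Normal): Alex can switch to Light (0 → 5). Not NE.

The pure Nash equilibria are (Light, None) and (Thorough, Normal).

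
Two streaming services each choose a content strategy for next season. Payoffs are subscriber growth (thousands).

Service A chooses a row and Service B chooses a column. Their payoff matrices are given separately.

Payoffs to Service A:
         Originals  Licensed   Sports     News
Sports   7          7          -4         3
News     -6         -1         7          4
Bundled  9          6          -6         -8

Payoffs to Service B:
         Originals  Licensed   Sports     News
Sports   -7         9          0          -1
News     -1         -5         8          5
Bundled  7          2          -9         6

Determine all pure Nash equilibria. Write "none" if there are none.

The pure Nash equilibria are (Sports, Licensed) and (News, Sports) and (Bundled, Originals).

Check each profile: it is a Nash equilibrium iff no player can strictly gain by switching unilaterally.
(Sports, Originals): Service A can switch to Bundled (7 → 9). Not NE.
(Sports, Licensed): Service A gets 7, best alternative 6; Service B gets 9, best alternative 0. No profitable deviation — NE.
(Sports, Sports): Service A can switch to News (-4 → 7). Not NE.
(Sports, News): Service A can switch to News (3 → 4). Not NE.
(News, Originals): Service A can switch to Sports (-6 → 7). Not NE.
(News, Licensed): Service A can switch to Sports (-1 → 7). Not NE.
(News, Sports): Service A gets 7, best alternative -4; Service B gets 8, best alternative 5. No profitable deviation — NE.
(News, News): Service B can switch to Sports (5 → 8). Not NE.
(Bundled, Originals): Service A gets 9, best alternative 7; Service B gets 7, best alternative 6. No profitable deviation — NE.
(Bundled, Licensed): Service A can switch to Sports (6 → 7). Not NE.
(Bundled, Sports): Service A can switch to Sports (-6 → -4). Not NE.
(The remaining 1 profile has a profitable deviation by the same check.)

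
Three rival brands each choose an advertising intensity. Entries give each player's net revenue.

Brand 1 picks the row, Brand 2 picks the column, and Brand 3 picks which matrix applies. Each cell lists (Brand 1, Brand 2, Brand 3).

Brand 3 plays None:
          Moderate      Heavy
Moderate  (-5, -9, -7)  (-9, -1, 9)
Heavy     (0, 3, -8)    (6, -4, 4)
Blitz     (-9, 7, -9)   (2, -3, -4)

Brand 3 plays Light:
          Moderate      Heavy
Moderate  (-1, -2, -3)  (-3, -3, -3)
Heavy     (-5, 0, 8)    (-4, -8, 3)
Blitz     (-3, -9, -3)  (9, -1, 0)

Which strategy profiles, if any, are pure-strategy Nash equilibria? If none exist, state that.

(Moderate, Moderate, None): Brand 1 can switch to Heavy (-5 → 0). Not NE.
(Moderate, Moderate, Light): Brand 1 gets -1, best alternative -3; Brand 2 gets -2, best alternative -3; Brand 3 gets -3, best alternative -7. No profitable deviation — NE.
(Moderate, Heavy, None): Brand 1 can switch to Heavy (-9 → 6). Not NE.
(Moderate, Heavy, Light): Brand 1 can switch to Blitz (-3 → 9). Not NE.
(Heavy, Moderate, None): Brand 3 can switch to Light (-8 → 8). Not NE.
(Heavy, Moderate, Light): Brand 1 can switch to Moderate (-5 → -1). Not NE.
(Heavy, Heavy, None): Brand 2 can switch to Moderate (-4 → 3). Not NE.
(Heavy, Heavy, Light): Brand 1 can switch to Moderate (-4 → -3). Not NE.
(Blitz, Moderate, None): Brand 1 can switch to Moderate (-9 → -5). Not NE.
(Blitz, Heavy, Light): Brand 1 gets 9, best alternative -3; Brand 2 gets -1, best alternative -9; Brand 3 gets 0, best alternative -4. No profitable deviation — NE.
(The remaining 2 profiles each have a profitable deviation by the same check.)

The pure Nash equilibria are (Moderate, Moderate, Light); (Blitz, Heavy, Light).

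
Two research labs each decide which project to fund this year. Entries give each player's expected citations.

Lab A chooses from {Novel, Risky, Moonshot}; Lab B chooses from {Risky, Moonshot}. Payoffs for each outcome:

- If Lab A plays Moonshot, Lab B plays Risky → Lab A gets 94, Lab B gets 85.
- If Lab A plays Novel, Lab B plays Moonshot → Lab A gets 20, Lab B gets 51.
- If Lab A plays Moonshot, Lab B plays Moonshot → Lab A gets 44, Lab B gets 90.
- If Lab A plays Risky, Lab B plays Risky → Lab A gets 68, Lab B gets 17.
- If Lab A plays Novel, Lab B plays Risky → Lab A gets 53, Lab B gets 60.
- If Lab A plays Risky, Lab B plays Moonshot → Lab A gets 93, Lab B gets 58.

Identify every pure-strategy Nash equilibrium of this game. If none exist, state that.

For each player, find the best response to each opponent profile; mutual best responses are the pure NE.
Lab A against Risky: payoffs 53, 68, 94 → best response Moonshot.
Lab A against Moonshot: payoffs 20, 93, 44 → best response Risky.
Lab B against Novel: payoffs 60, 51 → best response Risky.
Lab B against Risky: payoffs 17, 58 → best response Moonshot.
Lab B against Moonshot: payoffs 85, 90 → best response Moonshot.
Mutual best responses: (Risky, Moonshot).

The unique pure-strategy Nash equilibrium is (Risky, Moonshot).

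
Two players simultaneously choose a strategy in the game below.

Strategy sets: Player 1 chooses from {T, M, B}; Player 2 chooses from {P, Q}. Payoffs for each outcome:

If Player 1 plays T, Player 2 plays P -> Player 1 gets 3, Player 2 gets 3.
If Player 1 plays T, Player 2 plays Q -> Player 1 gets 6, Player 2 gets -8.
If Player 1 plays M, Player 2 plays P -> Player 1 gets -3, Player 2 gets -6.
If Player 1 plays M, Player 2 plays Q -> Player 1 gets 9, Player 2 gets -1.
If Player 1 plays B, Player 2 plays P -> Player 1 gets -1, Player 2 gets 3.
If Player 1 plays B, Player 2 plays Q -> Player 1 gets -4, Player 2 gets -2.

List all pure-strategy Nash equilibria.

Pure-strategy Nash equilibria: (T, P); (M, Q)

(T, P): Player 1 gets 3, best alternative -1; Player 2 gets 3, best alternative -8. No profitable deviation — NE.
(T, Q): Player 1 can switch to M (6 → 9). Not NE.
(M, P): Player 1 can switch to T (-3 → 3). Not NE.
(M, Q): Player 1 gets 9, best alternative 6; Player 2 gets -1, best alternative -6. No profitable deviation — NE.
(B, P): Player 1 can switch to T (-1 → 3). Not NE.
(B, Q): Player 1 can switch to T (-4 → 6). Not NE.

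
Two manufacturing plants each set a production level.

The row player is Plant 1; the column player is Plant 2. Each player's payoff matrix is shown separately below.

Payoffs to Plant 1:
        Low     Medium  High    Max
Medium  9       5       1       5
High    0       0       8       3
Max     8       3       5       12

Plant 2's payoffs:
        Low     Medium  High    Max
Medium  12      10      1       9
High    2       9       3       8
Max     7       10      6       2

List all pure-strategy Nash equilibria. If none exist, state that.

Pure NE: (Medium, Low)

Plant 1 against Low: payoffs 9, 0, 8 → best response Medium.
Plant 1 against Medium: payoffs 5, 0, 3 → best response Medium.
Plant 1 against High: payoffs 1, 8, 5 → best response High.
Plant 1 against Max: payoffs 5, 3, 12 → best response Max.
Plant 2 against Medium: payoffs 12, 10, 1, 9 → best response Low.
Plant 2 against High: payoffs 2, 9, 3, 8 → best response Medium.
Plant 2 against Max: payoffs 7, 10, 6, 2 → best response Medium.
Mutual best responses: (Medium, Low).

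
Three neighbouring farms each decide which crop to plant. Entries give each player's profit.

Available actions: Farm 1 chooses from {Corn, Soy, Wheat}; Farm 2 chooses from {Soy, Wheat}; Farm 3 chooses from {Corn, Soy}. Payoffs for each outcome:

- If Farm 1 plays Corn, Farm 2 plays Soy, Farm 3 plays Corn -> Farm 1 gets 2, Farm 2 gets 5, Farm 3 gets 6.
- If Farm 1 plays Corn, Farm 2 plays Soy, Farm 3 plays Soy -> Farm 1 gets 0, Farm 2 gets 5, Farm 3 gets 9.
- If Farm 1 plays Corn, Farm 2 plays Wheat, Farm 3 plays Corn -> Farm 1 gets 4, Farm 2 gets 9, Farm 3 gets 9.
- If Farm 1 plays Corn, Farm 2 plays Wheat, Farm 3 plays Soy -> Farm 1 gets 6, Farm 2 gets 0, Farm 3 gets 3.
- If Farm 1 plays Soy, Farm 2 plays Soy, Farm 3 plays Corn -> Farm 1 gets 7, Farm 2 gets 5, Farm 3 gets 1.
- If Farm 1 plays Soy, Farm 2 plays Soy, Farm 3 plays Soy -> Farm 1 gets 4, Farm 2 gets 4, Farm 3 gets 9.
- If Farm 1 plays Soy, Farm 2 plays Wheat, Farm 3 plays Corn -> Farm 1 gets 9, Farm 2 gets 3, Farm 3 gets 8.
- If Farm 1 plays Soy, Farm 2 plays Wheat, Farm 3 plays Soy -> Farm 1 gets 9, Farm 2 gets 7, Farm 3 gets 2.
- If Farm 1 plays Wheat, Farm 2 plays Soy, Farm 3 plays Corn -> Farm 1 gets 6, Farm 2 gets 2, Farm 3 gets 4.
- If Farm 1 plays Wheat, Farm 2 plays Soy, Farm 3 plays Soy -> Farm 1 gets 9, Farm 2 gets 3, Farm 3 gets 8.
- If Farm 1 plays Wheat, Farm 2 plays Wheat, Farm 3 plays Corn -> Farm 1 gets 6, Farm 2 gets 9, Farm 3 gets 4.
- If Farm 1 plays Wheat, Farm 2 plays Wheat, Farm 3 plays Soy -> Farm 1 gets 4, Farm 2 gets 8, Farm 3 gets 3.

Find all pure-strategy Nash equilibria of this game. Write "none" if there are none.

No pure-strategy Nash equilibrium.

Farm 1 against (Soy, Corn): payoffs 2, 7, 6 → best response Soy.
Farm 1 against (Soy, Soy): payoffs 0, 4, 9 → best response Wheat.
Farm 1 against (Wheat, Corn): payoffs 4, 9, 6 → best response Soy.
Farm 1 against (Wheat, Soy): payoffs 6, 9, 4 → best response Soy.
Farm 2 against (Corn, Corn): payoffs 5, 9 → best response Wheat.
Farm 2 against (Corn, Soy): payoffs 5, 0 → best response Soy.
Farm 2 against (Soy, Corn): payoffs 5, 3 → best response Soy.
Farm 2 against (Soy, Soy): payoffs 4, 7 → best response Wheat.
Farm 2 against (Wheat, Corn): payoffs 2, 9 → best response Wheat.
Farm 2 against (Wheat, Soy): payoffs 3, 8 → best response Wheat.
Farm 3 against (Corn, Soy): payoffs 6, 9 → best response Soy.
Farm 3 against (Corn, Wheat): payoffs 9, 3 → best response Corn.
Farm 3 against (Soy, Soy): payoffs 1, 9 → best response Soy.
Farm 3 against (Soy, Wheat): payoffs 8, 2 → best response Corn.
Farm 3 against (Wheat, Soy): payoffs 4, 8 → best response Soy.
Farm 3 against (Wheat, Wheat): payoffs 4, 3 → best response Corn.
No profile is a mutual best response for all players.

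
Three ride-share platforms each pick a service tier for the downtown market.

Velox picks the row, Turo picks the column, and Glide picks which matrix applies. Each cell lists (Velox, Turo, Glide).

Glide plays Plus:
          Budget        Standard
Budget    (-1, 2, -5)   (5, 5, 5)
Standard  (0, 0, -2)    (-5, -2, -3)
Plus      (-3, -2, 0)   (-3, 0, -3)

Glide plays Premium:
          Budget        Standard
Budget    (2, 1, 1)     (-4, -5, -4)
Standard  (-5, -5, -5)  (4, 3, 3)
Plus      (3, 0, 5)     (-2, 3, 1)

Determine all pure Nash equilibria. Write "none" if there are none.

For each player, find the best response to each opponent profile; mutual best responses are the pure NE.
Velox against (Budget, Plus): payoffs -1, 0, -3 → best response Standard.
Velox against (Budget, Premium): payoffs 2, -5, 3 → best response Plus.
Velox against (Standard, Plus): payoffs 5, -5, -3 → best response Budget.
Velox against (Standard, Premium): payoffs -4, 4, -2 → best response Standard.
Turo against (Budget, Plus): payoffs 2, 5 → best response Standard.
Turo against (Budget, Premium): payoffs 1, -5 → best response Budget.
Turo against (Standard, Plus): payoffs 0, -2 → best response Budget.
Turo against (Standard, Premium): payoffs -5, 3 → best response Standard.
Turo against (Plus, Plus): payoffs -2, 0 → best response Standard.
Turo against (Plus, Premium): payoffs 0, 3 → best response Standard.
Glide against (Budget, Budget): payoffs -5, 1 → best response Premium.
Glide against (Budget, Standard): payoffs 5, -4 → best response Plus.
Glide against (Standard, Budget): payoffs -2, -5 → best response Plus.
Glide against (Standard, Standard): payoffs -3, 3 → best response Premium.
Glide against (Plus, Budget): payoffs 0, 5 → best response Premium.
Glide against (Plus, Standard): payoffs -3, 1 → best response Premium.
Mutual best responses: (Budget, Standard, Plus); (Standard, Budget, Plus); (Standard, Standard, Premium).

Pure-strategy Nash equilibria: (Budget, Standard, Plus) and (Standard, Budget, Plus) and (Standard, Standard, Premium)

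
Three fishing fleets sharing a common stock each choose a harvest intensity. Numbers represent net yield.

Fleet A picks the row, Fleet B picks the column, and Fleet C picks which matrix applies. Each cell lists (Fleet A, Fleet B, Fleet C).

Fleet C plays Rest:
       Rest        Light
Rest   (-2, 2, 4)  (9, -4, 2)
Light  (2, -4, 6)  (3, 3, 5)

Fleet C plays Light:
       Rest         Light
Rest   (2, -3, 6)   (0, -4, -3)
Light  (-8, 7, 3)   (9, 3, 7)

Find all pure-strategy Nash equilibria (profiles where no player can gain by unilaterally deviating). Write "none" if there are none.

Fleet A against (Rest, Rest): payoffs -2, 2 → best response Light.
Fleet A against (Rest, Light): payoffs 2, -8 → best response Rest.
Fleet A against (Light, Rest): payoffs 9, 3 → best response Rest.
Fleet A against (Light, Light): payoffs 0, 9 → best response Light.
Fleet B against (Rest, Rest): payoffs 2, -4 → best response Rest.
Fleet B against (Rest, Light): payoffs -3, -4 → best response Rest.
Fleet B against (Light, Rest): payoffs -4, 3 → best response Light.
Fleet B against (Light, Light): payoffs 7, 3 → best response Rest.
Fleet C against (Rest, Rest): payoffs 4, 6 → best response Light.
Fleet C against (Rest, Light): payoffs 2, -3 → best response Rest.
Fleet C against (Light, Rest): payoffs 6, 3 → best response Rest.
Fleet C against (Light, Light): payoffs 5, 7 → best response Light.
Mutual best responses: (Rest, Rest, Light).

(Rest, Rest, Light)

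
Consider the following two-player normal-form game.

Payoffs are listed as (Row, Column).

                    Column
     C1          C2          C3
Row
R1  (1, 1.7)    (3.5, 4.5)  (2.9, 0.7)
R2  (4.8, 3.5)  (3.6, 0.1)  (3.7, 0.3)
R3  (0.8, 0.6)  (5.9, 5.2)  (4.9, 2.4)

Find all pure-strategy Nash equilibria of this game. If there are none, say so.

Pure-strategy Nash equilibria: (R2, C1), (R3, C2)

(R1, C1): Row can switch to R2 (1 → 4.8). Not NE.
(R1, C2): Row can switch to R2 (3.5 → 3.6). Not NE.
(R1, C3): Row can switch to R2 (2.9 → 3.7). Not NE.
(R2, C1): Row gets 4.8, best alternative 1; Column gets 3.5, best alternative 0.3. No profitable deviation — NE.
(R2, C2): Row can switch to R3 (3.6 → 5.9). Not NE.
(R2, C3): Row can switch to R3 (3.7 → 4.9). Not NE.
(R3, C1): Row can switch to R1 (0.8 → 1). Not NE.
(R3, C2): Row gets 5.9, best alternative 3.6; Column gets 5.2, best alternative 2.4. No profitable deviation — NE.
(R3, C3): Column can switch to C2 (2.4 → 5.2). Not NE.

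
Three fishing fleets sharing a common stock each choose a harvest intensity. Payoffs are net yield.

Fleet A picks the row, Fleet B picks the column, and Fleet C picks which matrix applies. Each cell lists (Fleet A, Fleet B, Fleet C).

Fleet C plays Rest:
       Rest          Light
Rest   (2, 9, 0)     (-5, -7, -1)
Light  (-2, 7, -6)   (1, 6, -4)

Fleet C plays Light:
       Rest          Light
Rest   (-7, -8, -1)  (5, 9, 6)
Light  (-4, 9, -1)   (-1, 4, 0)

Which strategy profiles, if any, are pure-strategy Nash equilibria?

For each strategy profile, look for a profitable unilateral deviation.
(Rest, Rest, Rest): Fleet A gets 2, best alternative -2; Fleet B gets 9, best alternative -7; Fleet C gets 0, best alternative -1. No profitable deviation — NE.
(Rest, Rest, Light): Fleet A can switch to Light (-7 → -4). Not NE.
(Rest, Light, Rest): Fleet A can switch to Light (-5 → 1). Not NE.
(Rest, Light, Light): Fleet A gets 5, best alternative -1; Fleet B gets 9, best alternative -8; Fleet C gets 6, best alternative -1. No profitable deviation — NE.
(Light, Rest, Rest): Fleet A can switch to Rest (-2 → 2). Not NE.
(Light, Rest, Light): Fleet A gets -4, best alternative -7; Fleet B gets 9, best alternative 4; Fleet C gets -1, best alternative -6. No profitable deviation — NE.
(Light, Light, Rest): Fleet B can switch to Rest (6 → 7). Not NE.
(Light, Light, Light): Fleet A can switch to Rest (-1 → 5). Not NE.

(Rest, Rest, Rest); (Rest, Light, Light); (Light, Rest, Light)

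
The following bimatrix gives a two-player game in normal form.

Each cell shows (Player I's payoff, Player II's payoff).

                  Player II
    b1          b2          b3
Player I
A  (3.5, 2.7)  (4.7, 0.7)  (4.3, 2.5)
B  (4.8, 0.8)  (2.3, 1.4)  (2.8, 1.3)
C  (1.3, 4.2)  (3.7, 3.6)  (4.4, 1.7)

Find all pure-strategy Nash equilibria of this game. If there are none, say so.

none

(A, b1): Player I can switch to B (3.5 → 4.8). Not NE.
(A, b2): Player II can switch to b1 (0.7 → 2.7). Not NE.
(A, b3): Player I can switch to C (4.3 → 4.4). Not NE.
(B, b1): Player II can switch to b2 (0.8 → 1.4). Not NE.
(B, b2): Player I can switch to A (2.3 → 4.7). Not NE.
(B, b3): Player I can switch to A (2.8 → 4.3). Not NE.
(C, b1): Player I can switch to A (1.3 → 3.5). Not NE.
(C, b2): Player I can switch to A (3.7 → 4.7). Not NE.
(The remaining 1 profile has a profitable deviation by the same check.)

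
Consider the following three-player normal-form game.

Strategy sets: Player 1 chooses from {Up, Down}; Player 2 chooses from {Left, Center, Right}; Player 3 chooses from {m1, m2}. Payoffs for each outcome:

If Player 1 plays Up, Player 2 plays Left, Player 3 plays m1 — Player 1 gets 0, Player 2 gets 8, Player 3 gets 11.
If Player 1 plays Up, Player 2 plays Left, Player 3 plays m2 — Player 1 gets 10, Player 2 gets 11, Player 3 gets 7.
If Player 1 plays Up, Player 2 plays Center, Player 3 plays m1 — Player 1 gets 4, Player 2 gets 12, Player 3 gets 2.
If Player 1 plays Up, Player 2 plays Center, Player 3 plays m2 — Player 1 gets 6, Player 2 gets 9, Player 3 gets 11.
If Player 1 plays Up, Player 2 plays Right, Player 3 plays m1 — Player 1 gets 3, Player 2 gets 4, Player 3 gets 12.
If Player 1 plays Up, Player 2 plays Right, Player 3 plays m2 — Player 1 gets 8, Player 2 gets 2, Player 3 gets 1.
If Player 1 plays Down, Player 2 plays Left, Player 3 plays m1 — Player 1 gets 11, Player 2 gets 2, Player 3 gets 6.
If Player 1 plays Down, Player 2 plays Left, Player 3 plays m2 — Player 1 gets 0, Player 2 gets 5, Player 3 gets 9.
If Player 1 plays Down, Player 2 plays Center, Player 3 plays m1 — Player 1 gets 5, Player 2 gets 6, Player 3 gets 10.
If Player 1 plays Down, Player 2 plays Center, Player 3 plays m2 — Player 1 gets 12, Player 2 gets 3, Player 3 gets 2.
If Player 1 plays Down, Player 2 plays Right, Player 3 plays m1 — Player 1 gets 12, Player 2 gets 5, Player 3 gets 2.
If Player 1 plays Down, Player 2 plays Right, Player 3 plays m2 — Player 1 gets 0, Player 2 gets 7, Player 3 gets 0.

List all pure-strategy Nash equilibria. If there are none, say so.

(Down, Center, m1)

For each strategy profile, look for a profitable unilateral deviation.
(Up, Left, m1): Player 1 can switch to Down (0 → 11). Not NE.
(Up, Left, m2): Player 3 can switch to m1 (7 → 11). Not NE.
(Up, Center, m1): Player 1 can switch to Down (4 → 5). Not NE.
(Up, Center, m2): Player 1 can switch to Down (6 → 12). Not NE.
(Up, Right, m1): Player 1 can switch to Down (3 → 12). Not NE.
(Up, Right, m2): Player 2 can switch to Left (2 → 11). Not NE.
(Down, Left, m1): Player 2 can switch to Center (2 → 6). Not NE.
(Down, Left, m2): Player 1 can switch to Up (0 → 10). Not NE.
(Down, Center, m1): Player 1 gets 5, best alternative 4; Player 2 gets 6, best alternative 5; Player 3 gets 10, best alternative 2. No profitable deviation — NE.
(Down, Center, m2): Player 2 can switch to Left (3 → 5). Not NE.
(Down, Right, m1): Player 2 can switch to Center (5 → 6). Not NE.
(The remaining 1 profile has a profitable deviation by the same check.)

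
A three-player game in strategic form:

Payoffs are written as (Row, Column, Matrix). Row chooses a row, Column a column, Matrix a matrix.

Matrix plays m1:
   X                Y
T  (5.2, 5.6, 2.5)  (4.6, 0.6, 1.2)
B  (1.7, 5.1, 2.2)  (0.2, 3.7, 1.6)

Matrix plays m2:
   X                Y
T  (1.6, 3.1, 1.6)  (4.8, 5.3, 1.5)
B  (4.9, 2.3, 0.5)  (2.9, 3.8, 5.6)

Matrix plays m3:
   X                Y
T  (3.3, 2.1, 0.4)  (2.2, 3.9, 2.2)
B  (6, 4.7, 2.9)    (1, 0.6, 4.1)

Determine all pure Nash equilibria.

(T, X, m1) and (T, Y, m3) and (B, X, m3)

(T, X, m1): Row gets 5.2, best alternative 1.7; Column gets 5.6, best alternative 0.6; Matrix gets 2.5, best alternative 1.6. No profitable deviation — NE.
(T, X, m2): Row can switch to B (1.6 → 4.9). Not NE.
(T, X, m3): Row can switch to B (3.3 → 6). Not NE.
(T, Y, m1): Column can switch to X (0.6 → 5.6). Not NE.
(T, Y, m2): Matrix can switch to m3 (1.5 → 2.2). Not NE.
(T, Y, m3): Row gets 2.2, best alternative 1; Column gets 3.9, best alternative 2.1; Matrix gets 2.2, best alternative 1.5. No profitable deviation — NE.
(B, X, m1): Row can switch to T (1.7 → 5.2). Not NE.
(B, X, m2): Column can switch to Y (2.3 → 3.8). Not NE.
(B, X, m3): Row gets 6, best alternative 3.3; Column gets 4.7, best alternative 0.6; Matrix gets 2.9, best alternative 2.2. No profitable deviation — NE.
(B, Y, m1): Row can switch to T (0.2 → 4.6). Not NE.
(B, Y, m2): Row can switch to T (2.9 → 4.8). Not NE.
(The remaining 1 profile has a profitable deviation by the same check.)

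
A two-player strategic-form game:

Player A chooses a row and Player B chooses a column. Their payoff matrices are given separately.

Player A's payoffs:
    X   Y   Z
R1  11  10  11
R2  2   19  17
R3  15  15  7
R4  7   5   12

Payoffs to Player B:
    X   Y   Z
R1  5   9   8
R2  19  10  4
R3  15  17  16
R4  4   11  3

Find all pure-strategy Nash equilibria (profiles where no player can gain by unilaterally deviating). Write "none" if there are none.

No pure-strategy Nash equilibrium.

For each player, find the best response to each opponent profile; mutual best responses are the pure NE.
Player A against X: payoffs 11, 2, 15, 7 → best response R3.
Player A against Y: payoffs 10, 19, 15, 5 → best response R2.
Player A against Z: payoffs 11, 17, 7, 12 → best response R2.
Player B against R1: payoffs 5, 9, 8 → best response Y.
Player B against R2: payoffs 19, 10, 4 → best response X.
Player B against R3: payoffs 15, 17, 16 → best response Y.
Player B against R4: payoffs 4, 11, 3 → best response Y.
No profile is a mutual best response for all players.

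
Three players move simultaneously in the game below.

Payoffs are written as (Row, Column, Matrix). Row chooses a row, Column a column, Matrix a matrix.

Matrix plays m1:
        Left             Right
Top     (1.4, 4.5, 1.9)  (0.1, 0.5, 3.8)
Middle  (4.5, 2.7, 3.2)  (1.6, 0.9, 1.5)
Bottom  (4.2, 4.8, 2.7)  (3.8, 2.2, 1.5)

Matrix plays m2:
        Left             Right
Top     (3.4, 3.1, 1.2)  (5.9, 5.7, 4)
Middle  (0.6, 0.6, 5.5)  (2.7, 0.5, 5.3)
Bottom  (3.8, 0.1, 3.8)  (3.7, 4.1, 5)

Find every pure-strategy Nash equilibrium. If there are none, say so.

(Top, Left, m1): Row can switch to Middle (1.4 → 4.5). Not NE.
(Top, Left, m2): Row can switch to Bottom (3.4 → 3.8). Not NE.
(Top, Right, m1): Row can switch to Middle (0.1 → 1.6). Not NE.
(Top, Right, m2): Row gets 5.9, best alternative 3.7; Column gets 5.7, best alternative 3.1; Matrix gets 4, best alternative 3.8. No profitable deviation — NE.
(Middle, Left, m1): Matrix can switch to m2 (3.2 → 5.5). Not NE.
(Middle, Left, m2): Row can switch to Top (0.6 → 3.4). Not NE.
(Middle, Right, m1): Row can switch to Bottom (1.6 → 3.8). Not NE.
(The remaining 5 profiles each have a profitable deviation by the same check.)

(Top, Right, m2)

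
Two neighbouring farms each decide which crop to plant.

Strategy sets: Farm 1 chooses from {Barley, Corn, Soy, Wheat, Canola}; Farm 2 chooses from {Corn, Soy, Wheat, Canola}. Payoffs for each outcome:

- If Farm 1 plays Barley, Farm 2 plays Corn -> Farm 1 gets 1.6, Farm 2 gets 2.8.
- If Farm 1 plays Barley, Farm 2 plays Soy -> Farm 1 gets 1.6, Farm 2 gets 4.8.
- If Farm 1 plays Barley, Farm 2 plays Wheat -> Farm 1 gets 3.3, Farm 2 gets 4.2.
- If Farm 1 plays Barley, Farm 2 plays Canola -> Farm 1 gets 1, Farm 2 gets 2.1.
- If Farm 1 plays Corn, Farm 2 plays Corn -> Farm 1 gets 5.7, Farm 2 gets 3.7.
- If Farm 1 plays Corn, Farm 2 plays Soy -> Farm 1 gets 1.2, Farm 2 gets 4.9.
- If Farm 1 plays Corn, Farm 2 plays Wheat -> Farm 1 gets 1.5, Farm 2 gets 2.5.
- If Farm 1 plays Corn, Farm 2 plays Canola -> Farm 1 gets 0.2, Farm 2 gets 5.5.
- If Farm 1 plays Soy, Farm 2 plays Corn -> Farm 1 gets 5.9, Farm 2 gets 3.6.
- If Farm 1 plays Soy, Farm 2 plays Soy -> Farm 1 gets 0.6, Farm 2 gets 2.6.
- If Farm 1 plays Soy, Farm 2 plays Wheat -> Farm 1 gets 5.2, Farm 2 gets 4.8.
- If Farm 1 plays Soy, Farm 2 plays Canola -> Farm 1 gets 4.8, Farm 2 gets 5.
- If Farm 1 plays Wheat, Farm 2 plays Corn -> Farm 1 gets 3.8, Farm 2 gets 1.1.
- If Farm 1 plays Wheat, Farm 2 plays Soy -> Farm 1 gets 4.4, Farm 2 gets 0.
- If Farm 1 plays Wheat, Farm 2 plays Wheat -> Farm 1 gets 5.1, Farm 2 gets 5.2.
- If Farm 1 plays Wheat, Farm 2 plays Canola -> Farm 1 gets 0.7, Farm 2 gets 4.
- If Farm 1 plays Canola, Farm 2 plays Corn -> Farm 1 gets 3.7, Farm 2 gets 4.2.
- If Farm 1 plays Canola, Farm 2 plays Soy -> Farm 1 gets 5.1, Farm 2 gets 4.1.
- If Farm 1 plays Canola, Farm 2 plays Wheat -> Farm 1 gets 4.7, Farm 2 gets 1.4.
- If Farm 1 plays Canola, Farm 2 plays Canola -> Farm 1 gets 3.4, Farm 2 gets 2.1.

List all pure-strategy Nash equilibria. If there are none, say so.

Check each profile: it is a Nash equilibrium iff no player can strictly gain by switching unilaterally.
(Barley, Corn): Farm 1 can switch to Corn (1.6 → 5.7). Not NE.
(Barley, Soy): Farm 1 can switch to Wheat (1.6 → 4.4). Not NE.
(Barley, Wheat): Farm 1 can switch to Soy (3.3 → 5.2). Not NE.
(Barley, Canola): Farm 1 can switch to Soy (1 → 4.8). Not NE.
(Corn, Corn): Farm 1 can switch to Soy (5.7 → 5.9). Not NE.
(Corn, Soy): Farm 1 can switch to Barley (1.2 → 1.6). Not NE.
(Corn, Wheat): Farm 1 can switch to Barley (1.5 → 3.3). Not NE.
(Corn, Canola): Farm 1 can switch to Barley (0.2 → 1). Not NE.
(Soy, Corn): Farm 2 can switch to Wheat (3.6 → 4.8). Not NE.
(Soy, Soy): Farm 1 can switch to Barley (0.6 → 1.6). Not NE.
(Soy, Canola): Farm 1 gets 4.8, best alternative 3.4; Farm 2 gets 5, best alternative 4.8. No profitable deviation — NE.
(The remaining 9 profiles each have a profitable deviation by the same check.)

Pure NE: (Soy, Canola)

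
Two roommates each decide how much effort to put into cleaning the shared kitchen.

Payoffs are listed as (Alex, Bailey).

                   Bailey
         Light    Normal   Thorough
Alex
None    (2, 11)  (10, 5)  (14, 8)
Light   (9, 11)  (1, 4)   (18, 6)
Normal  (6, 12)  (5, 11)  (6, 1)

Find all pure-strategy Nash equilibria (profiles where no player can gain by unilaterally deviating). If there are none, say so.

Pure NE: (Light, Light)

Alex against Light: payoffs 2, 9, 6 → best response Light.
Alex against Normal: payoffs 10, 1, 5 → best response None.
Alex against Thorough: payoffs 14, 18, 6 → best response Light.
Bailey against None: payoffs 11, 5, 8 → best response Light.
Bailey against Light: payoffs 11, 4, 6 → best response Light.
Bailey against Normal: payoffs 12, 11, 1 → best response Light.
Mutual best responses: (Light, Light).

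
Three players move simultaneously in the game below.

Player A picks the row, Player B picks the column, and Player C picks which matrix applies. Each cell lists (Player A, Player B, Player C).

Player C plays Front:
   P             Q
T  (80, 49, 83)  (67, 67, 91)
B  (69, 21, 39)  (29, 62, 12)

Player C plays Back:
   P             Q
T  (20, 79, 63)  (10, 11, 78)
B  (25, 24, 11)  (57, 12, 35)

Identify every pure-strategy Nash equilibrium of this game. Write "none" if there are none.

The unique pure-strategy Nash equilibrium is (T, Q, Front).

Player A against (P, Front): payoffs 80, 69 → best response T.
Player A against (P, Back): payoffs 20, 25 → best response B.
Player A against (Q, Front): payoffs 67, 29 → best response T.
Player A against (Q, Back): payoffs 10, 57 → best response B.
Player B against (T, Front): payoffs 49, 67 → best response Q.
Player B against (T, Back): payoffs 79, 11 → best response P.
Player B against (B, Front): payoffs 21, 62 → best response Q.
Player B against (B, Back): payoffs 24, 12 → best response P.
Player C against (T, P): payoffs 83, 63 → best response Front.
Player C against (T, Q): payoffs 91, 78 → best response Front.
Player C against (B, P): payoffs 39, 11 → best response Front.
Player C against (B, Q): payoffs 12, 35 → best response Back.
Mutual best responses: (T, Q, Front).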